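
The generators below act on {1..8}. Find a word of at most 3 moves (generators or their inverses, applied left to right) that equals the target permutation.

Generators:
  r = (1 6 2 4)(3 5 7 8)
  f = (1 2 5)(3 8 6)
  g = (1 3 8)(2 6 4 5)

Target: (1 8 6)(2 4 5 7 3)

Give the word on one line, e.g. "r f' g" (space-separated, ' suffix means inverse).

r f'

  after r: (1 6 2 4)(3 5 7 8)
  after f': (1 8 6)(2 4 5 7 3)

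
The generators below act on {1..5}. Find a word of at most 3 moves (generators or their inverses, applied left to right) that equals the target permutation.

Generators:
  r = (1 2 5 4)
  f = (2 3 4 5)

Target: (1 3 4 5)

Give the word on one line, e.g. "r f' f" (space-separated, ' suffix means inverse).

f r' f'

  after f: (2 3 4 5)
  after r': (1 4 2 3 5)
  after f': (1 3 4 5)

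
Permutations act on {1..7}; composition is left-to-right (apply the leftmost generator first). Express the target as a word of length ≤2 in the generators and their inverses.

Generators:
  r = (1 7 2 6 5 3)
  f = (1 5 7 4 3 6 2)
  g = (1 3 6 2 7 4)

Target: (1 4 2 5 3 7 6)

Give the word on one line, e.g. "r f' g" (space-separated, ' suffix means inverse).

g' r

  after g': (1 4 7 2 6 3)
  after r: (1 4 2 5 3 7 6)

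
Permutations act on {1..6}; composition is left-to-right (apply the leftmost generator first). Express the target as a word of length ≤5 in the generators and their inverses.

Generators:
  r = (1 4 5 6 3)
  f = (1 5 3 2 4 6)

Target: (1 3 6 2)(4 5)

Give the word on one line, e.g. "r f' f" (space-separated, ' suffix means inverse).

  after f': (1 6 4 2 3 5)
  after r': (1 5 3 4 2 6)
  after r': (1 4 2 5 6 3)
  after f: (1 6 2 3 5)
  after r: (1 3 6 2)(4 5)

f' r' r' f r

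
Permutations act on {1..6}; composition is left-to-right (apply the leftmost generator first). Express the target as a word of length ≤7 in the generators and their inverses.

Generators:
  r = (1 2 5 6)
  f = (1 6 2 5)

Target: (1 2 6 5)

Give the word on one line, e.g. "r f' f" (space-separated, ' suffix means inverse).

r' f f f r

  after r': (1 6 5 2)
  after f: (1 2 6)
  after f: (1 5)
  after f: (2 5 6)
  after r: (1 2 6 5)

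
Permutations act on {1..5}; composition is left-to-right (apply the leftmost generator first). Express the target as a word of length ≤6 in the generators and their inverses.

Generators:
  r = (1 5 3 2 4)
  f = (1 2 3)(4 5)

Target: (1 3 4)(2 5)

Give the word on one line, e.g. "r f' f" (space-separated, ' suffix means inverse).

f' r f' f'

  after f': (1 3 2)(4 5)
  after r: (1 2 5)(3 4)
  after f': (2 4)(3 5)
  after f': (1 3 4)(2 5)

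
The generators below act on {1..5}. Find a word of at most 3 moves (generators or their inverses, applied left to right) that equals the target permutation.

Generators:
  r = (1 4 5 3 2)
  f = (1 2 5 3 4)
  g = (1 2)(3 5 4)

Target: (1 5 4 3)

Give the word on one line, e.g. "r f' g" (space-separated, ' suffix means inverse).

r g'

  after r: (1 4 5 3 2)
  after g': (1 5 4 3)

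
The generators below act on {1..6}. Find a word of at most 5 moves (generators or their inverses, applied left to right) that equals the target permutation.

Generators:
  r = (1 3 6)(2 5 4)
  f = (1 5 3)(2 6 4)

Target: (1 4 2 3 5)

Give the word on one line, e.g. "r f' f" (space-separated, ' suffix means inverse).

  after r': (1 6 3)(2 4 5)
  after r': (1 3 6)(2 5 4)
  after f': (1 5 6 3 2)
  after r: (1 4 2 3 5)

r' r' f' r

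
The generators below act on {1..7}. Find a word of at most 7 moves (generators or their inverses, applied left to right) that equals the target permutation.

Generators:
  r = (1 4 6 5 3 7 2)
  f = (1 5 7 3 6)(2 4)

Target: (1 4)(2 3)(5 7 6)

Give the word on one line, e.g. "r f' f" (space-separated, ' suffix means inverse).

r' f f r r

  after r': (1 2 7 3 5 6 4)
  after f: (1 4 5)(2 3 7 6)
  after f: (1 2 6 4 7)
  after r: (2 5 3 7 4)
  after r: (1 4)(2 3)(5 7 6)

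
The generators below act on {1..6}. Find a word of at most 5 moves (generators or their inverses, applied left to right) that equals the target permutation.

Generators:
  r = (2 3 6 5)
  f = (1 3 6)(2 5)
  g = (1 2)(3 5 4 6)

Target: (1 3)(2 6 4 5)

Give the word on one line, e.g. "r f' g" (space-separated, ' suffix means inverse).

  after f': (1 6 3)(2 5)
  after r: (1 5 3)
  after g': (1 3 2)(4 5 6)
  after r: (1 6 4 2)
  after f': (1 3)(2 6 4 5)

f' r g' r f'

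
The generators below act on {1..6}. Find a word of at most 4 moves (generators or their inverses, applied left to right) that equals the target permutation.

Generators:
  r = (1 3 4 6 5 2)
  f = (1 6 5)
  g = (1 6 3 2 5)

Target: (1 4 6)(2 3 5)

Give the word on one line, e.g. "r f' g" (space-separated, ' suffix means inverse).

f' r' r' g

  after f': (1 5 6)
  after r': (1 6 2 5 4 3)
  after r': (1 4)(2 6 5 3)
  after g: (1 4 6)(2 3 5)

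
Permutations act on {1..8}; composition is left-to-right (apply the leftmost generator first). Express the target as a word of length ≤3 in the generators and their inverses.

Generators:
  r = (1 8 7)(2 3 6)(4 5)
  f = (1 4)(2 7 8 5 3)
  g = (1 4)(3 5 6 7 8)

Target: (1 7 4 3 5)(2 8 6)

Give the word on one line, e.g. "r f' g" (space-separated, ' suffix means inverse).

r g'

  after r: (1 8 7)(2 3 6)(4 5)
  after g': (1 7 4 3 5)(2 8 6)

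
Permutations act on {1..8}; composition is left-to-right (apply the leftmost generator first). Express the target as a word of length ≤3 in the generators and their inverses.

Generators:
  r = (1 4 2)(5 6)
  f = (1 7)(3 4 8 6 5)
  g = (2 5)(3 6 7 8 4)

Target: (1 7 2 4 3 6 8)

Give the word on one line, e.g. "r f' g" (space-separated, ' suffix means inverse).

f' r'

  after f': (1 7)(3 5 6 8 4)
  after r': (1 7 2 4 3 6 8)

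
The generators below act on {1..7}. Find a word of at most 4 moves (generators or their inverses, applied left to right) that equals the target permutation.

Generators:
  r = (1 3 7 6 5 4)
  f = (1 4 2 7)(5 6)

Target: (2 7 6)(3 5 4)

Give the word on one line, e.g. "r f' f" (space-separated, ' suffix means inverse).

r r f

  after r: (1 3 7 6 5 4)
  after r: (1 7 5)(3 6 4)
  after f: (2 7 6)(3 5 4)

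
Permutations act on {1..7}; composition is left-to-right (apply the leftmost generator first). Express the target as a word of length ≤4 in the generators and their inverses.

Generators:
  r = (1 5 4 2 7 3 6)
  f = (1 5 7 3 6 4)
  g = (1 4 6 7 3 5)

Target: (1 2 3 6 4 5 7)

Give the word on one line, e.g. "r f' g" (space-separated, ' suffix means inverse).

f' r f

  after f': (1 4 6 3 7 5)
  after r: (1 2 7 4)
  after f: (1 2 3 6 4 5 7)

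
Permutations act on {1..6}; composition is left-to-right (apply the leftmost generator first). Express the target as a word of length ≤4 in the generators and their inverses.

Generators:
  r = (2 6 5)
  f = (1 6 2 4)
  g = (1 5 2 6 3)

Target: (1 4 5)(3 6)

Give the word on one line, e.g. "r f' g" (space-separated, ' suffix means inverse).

f' g'

  after f': (1 4 2 6)
  after g': (1 4 5)(3 6)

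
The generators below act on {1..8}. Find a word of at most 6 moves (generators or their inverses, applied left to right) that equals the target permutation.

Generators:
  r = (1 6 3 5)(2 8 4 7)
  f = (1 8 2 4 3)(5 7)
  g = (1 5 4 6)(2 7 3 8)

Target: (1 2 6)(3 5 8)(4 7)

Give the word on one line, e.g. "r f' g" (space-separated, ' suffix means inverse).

g' r g f

  after g': (1 6 4 5)(2 8 3 7)
  after r: (1 3 2 4)(5 6 7 8)
  after g: (1 8 4 5)(2 6 3 7)
  after f: (1 2 6)(3 5 8)(4 7)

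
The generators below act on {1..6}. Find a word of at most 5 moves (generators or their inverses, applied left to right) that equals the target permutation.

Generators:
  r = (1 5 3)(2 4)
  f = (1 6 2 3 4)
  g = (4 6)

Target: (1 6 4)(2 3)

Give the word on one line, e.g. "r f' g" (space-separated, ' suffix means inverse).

  after f: (1 6 2 3 4)
  after r': (1 6 4 3 2 5)
  after r': (1 6 2)(3 4 5)
  after r': (1 6 4)(2 3)

f r' r' r'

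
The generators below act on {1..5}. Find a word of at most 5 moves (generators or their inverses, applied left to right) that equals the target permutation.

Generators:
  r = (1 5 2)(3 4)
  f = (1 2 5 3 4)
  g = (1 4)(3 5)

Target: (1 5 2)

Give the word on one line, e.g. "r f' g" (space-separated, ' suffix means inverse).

  after r': (1 2 5)(3 4)
  after g: (1 2 3)(4 5)
  after g: (1 2 5)(3 4)
  after r': (1 5 2)

r' g g r'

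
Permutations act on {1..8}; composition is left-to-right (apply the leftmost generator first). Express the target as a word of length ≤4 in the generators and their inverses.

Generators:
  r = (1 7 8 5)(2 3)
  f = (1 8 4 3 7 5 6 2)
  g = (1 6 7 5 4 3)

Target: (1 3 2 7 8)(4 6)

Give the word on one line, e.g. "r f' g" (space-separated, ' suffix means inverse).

r g g g

  after r: (1 7 8 5)(2 3)
  after g: (1 5 6 7 8 4 3 2)
  after g: (1 4)(2 6 5 7 8 3)
  after g: (1 3 2 7 8)(4 6)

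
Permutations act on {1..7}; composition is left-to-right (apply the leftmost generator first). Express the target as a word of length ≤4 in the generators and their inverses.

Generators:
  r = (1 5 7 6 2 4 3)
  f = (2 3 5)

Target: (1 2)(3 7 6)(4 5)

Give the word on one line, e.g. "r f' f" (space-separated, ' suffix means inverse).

f r f' f'

  after f: (2 3 5)
  after r: (1 5 4 3 7 6 2)
  after f': (1 3 7 6 5 4 2)
  after f': (1 2)(3 7 6)(4 5)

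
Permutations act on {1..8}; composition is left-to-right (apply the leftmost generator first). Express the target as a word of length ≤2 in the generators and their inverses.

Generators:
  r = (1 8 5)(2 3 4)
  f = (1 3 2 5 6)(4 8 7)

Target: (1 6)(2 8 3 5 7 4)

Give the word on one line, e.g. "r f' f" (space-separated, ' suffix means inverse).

r' f

  after r': (1 5 8)(2 4 3)
  after f: (1 6)(2 8 3 5 7 4)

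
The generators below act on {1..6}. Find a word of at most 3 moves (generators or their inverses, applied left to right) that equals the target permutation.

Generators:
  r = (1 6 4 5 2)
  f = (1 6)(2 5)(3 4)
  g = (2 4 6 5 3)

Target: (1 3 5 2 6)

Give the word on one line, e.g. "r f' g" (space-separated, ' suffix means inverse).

  after r': (1 2 5 4 6)
  after g': (1 3 5 2 6)

r' g'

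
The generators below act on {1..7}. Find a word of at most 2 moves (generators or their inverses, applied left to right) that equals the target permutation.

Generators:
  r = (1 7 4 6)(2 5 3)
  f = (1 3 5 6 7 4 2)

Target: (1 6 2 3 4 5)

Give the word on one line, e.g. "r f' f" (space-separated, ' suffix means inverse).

r f'

  after r: (1 7 4 6)(2 5 3)
  after f': (1 6 2 3 4 5)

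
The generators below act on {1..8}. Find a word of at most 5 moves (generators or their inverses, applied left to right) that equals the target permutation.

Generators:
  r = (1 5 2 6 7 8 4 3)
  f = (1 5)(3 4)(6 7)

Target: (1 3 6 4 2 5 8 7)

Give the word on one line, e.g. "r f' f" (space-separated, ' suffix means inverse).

  after r': (1 3 4 8 7 6 2 5)
  after r': (1 4 7 2)(3 8 6 5)
  after f': (1 3 8 7 2 5 4 6)
  after r': (1 4 2)(3 7 5 8 6)
  after f': (1 3 6 4 2 5 8 7)

r' r' f' r' f'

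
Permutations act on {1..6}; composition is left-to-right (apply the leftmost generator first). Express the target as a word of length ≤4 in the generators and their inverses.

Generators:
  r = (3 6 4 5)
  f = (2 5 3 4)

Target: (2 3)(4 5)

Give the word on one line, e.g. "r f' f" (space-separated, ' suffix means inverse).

f' f'

  after f': (2 4 3 5)
  after f': (2 3)(4 5)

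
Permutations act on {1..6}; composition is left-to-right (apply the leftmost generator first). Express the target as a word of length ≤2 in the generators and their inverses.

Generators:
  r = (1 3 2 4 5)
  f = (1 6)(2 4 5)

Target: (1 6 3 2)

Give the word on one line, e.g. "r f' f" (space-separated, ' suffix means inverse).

  after f': (1 6)(2 5 4)
  after r: (1 6 3 2)

f' r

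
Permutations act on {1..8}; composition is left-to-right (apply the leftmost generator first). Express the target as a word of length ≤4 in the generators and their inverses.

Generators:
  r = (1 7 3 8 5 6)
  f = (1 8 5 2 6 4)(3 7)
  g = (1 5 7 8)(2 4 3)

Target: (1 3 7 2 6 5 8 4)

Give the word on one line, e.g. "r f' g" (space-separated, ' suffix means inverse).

  after f': (1 4 6 2 5 8)(3 7)
  after g': (1 2)(3 5 7 4 6)
  after r': (1 2 6 7 4 5)(3 8)
  after g': (1 3 7 2 6 5 8 4)

f' g' r' g'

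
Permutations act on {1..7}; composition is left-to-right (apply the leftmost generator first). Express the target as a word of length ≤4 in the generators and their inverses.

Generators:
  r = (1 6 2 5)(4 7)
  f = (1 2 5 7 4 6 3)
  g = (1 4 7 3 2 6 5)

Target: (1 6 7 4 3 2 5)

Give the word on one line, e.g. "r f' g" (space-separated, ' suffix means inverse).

f r g'

  after f: (1 2 5 7 4 6 3)
  after r: (1 5 4 2)(3 6)
  after g': (1 6 7 4 3 2 5)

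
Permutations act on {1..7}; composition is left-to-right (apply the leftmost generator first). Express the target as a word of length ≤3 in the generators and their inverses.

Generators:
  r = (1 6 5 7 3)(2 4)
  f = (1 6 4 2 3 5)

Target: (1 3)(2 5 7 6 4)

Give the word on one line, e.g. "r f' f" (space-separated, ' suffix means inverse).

f r' r'

  after f: (1 6 4 2 3 5)
  after r': (2 7 5 3 6)
  after r': (1 3)(2 5 7 6 4)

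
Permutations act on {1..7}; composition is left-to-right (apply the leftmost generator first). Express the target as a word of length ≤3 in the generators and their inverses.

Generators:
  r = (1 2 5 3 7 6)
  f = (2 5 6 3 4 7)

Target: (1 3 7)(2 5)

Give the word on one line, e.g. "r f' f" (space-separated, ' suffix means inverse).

f r' f

  after f: (2 5 6 3 4 7)
  after r': (1 6 5 7)(3 4)
  after f: (1 3 7)(2 5)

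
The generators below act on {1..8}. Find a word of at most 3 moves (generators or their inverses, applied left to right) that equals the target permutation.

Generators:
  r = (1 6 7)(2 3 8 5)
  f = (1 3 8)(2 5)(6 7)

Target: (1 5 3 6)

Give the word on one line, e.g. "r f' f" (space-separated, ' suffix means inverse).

f' r

  after f': (1 8 3)(2 5)(6 7)
  after r: (1 5 3 6)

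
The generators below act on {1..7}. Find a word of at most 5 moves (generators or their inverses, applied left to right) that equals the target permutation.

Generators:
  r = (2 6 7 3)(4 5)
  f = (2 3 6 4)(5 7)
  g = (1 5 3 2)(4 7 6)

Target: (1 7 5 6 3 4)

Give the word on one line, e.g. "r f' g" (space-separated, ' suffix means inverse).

f' r' g f'

  after f': (2 4 6 3)(5 7)
  after r': (2 5 6 7 4)
  after g: (1 5 4)(2 3)
  after f': (1 7 5 6 3 4)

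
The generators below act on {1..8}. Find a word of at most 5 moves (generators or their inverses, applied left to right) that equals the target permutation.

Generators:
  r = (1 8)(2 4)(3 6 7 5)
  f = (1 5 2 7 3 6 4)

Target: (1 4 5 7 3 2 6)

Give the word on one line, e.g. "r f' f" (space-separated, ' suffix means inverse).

f r r f

  after f: (1 5 2 7 3 6 4)
  after r: (1 3 7 6 2 5 4 8)
  after r: (1 6 4)(2 3 5)
  after f: (1 4 5 7 3 2 6)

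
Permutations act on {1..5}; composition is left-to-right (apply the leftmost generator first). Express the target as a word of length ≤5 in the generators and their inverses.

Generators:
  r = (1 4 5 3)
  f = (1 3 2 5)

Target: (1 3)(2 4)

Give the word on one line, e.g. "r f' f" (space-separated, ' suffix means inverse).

  after r: (1 4 5 3)
  after f: (1 4)(2 5)
  after r': (2 4 3 5)
  after f: (1 3)(2 4)

r f r' f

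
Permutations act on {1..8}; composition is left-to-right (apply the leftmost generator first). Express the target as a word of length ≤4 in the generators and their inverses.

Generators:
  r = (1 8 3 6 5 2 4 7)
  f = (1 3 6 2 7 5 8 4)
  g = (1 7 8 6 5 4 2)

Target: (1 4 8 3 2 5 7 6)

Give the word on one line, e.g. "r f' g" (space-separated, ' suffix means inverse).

  after g: (1 7 8 6 5 4 2)
  after f': (1 2 4 6 7 5 8 3)
  after g': (1 4 8 3 2 5 7 6)

g f' g'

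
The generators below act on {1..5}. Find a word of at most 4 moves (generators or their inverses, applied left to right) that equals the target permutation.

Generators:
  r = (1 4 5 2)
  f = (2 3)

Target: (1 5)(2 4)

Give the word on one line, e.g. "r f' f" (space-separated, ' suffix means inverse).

r' r'

  after r': (1 2 5 4)
  after r': (1 5)(2 4)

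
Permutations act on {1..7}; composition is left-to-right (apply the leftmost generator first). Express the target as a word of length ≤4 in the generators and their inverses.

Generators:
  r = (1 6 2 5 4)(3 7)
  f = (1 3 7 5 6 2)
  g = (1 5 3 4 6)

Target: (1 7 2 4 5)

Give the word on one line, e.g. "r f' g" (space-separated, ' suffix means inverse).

f r'

  after f: (1 3 7 5 6 2)
  after r': (1 7 2 4 5)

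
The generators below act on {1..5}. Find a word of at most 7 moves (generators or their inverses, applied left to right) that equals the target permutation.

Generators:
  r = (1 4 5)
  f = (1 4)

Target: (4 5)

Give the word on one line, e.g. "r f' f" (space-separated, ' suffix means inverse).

f r r f' f'

  after f: (1 4)
  after r: (1 5)
  after r: (4 5)
  after f': (1 4 5)
  after f': (4 5)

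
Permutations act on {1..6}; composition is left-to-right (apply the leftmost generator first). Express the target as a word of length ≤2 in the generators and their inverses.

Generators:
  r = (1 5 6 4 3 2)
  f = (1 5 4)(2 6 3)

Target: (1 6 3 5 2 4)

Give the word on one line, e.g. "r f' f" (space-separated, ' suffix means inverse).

  after f': (1 4 5)(2 3 6)
  after r': (1 6 3 5 2 4)

f' r'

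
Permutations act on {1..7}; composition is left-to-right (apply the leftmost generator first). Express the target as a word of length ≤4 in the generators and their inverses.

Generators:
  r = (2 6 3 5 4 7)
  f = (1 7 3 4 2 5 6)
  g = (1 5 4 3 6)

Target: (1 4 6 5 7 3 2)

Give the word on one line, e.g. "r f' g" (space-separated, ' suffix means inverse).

  after r: (2 6 3 5 4 7)
  after f: (1 7 5 2)(3 6 4)
  after r': (1 4 6 5 7 3 2)

r f r'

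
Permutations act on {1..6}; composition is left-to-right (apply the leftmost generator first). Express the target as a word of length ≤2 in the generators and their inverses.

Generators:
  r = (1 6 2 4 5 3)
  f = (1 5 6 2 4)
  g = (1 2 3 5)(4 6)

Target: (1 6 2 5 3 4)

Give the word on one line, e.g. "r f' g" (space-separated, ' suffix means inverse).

  after g: (1 2 3 5)(4 6)
  after r': (1 6 2 5 3 4)

g r'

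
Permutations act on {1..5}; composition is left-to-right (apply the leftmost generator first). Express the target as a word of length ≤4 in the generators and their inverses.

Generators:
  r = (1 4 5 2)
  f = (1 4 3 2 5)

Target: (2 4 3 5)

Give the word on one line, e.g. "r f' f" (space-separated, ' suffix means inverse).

r' f f

  after r': (1 2 5 4)
  after f: (1 5 3 2)
  after f: (2 4 3 5)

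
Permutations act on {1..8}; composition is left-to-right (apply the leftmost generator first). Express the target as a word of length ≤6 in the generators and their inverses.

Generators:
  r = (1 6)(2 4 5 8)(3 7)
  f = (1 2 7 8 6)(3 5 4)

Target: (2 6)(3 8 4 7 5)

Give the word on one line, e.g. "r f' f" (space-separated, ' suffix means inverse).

  after r: (1 6)(2 4 5 8)(3 7)
  after r: (2 5)(4 8)
  after r: (1 6)(2 8 5 4)(3 7)
  after f: (2 6)(3 8 4 7 5)

r r r f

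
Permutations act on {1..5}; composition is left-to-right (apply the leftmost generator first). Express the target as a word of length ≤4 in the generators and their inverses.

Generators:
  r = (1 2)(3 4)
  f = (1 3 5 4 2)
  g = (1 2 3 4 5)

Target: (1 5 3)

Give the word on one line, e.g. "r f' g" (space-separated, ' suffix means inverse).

  after r': (1 2)(3 4)
  after f: (2 3)(4 5)
  after g': (1 5 3)

r' f g'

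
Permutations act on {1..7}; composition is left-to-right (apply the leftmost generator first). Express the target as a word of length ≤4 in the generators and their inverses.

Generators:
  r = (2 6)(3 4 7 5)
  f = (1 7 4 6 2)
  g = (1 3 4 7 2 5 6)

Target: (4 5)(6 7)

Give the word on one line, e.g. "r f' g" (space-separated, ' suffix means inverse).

  after r: (2 6)(3 4 7 5)
  after f': (1 2 4)(3 7 5)
  after f': (1 6 4 2 7 5 3)
  after g: (4 5)(6 7)

r f' f' g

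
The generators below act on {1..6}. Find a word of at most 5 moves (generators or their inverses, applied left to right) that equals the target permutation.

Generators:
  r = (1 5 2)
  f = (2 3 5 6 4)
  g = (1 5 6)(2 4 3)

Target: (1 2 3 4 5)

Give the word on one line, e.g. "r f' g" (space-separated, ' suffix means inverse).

  after f': (2 4 6 5 3)
  after g: (1 5 2 3 4)
  after r: (1 2 3 4 5)

f' g r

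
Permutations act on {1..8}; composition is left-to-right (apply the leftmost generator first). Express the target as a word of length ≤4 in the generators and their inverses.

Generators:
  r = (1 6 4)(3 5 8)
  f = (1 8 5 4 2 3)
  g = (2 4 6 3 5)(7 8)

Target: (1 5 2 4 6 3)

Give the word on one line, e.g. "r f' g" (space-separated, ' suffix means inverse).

  after r': (1 4 6)(3 8 5)
  after f': (1 5 2 4 6 3)

r' f'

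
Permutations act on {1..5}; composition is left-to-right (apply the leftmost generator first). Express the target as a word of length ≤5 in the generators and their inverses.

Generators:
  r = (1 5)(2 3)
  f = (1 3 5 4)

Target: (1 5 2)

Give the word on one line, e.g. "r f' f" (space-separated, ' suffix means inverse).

f' r' f'

  after f': (1 4 5 3)
  after r': (1 4)(2 3 5)
  after f': (1 5 2)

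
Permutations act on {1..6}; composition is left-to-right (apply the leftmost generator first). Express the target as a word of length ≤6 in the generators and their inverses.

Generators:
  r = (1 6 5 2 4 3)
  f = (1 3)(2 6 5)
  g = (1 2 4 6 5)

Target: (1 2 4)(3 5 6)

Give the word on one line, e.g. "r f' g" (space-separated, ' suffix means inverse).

  after g': (1 5 6 4 2)
  after r': (1 6 2 3 4 5)
  after g': (1 4 6)(2 3)
  after r': (1 2 4)(3 5 6)

g' r' g' r'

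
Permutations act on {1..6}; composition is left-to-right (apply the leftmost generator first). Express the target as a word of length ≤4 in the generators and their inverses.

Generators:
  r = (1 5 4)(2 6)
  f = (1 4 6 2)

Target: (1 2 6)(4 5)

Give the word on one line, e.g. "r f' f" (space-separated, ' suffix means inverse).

f' r' r'

  after f': (1 2 6 4)
  after r': (1 6 5)
  after r': (1 2 6)(4 5)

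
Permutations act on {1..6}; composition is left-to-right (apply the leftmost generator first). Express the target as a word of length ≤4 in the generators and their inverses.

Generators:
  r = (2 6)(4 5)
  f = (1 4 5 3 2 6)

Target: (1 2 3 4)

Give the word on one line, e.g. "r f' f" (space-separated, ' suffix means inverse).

f' r

  after f': (1 6 2 3 5 4)
  after r: (1 2 3 4)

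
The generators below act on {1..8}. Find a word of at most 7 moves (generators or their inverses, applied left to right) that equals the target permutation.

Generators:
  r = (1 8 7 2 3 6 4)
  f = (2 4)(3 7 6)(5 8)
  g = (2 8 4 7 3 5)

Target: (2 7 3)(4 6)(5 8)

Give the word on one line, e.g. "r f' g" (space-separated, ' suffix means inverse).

  after f: (2 4)(3 7 6)(5 8)
  after g: (2 7 6 5 4 8)
  after f: (2 6 8 4 5)(3 7)
  after g': (2 6)(3 4)
  after f': (2 7 3)(4 6)(5 8)

f g f g' f'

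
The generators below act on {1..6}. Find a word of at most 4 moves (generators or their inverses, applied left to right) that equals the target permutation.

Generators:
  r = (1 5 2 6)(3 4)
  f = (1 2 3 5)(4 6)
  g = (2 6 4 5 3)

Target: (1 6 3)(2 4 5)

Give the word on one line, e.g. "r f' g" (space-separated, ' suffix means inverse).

  after f: (1 2 3 5)(4 6)
  after g': (1 3 4 2 5)
  after f': (1 2 3 6 4)
  after r: (1 6 3)(2 4 5)

f g' f' r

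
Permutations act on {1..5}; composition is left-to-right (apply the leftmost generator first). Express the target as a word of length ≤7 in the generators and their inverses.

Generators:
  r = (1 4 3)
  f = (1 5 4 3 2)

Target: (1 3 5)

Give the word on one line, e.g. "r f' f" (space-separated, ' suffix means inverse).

  after f: (1 5 4 3 2)
  after r': (1 5)(2 3)
  after r': (1 5 3 2 4)
  after f: (1 4 5 2 3)
  after f: (1 3 5)

f r' r' f f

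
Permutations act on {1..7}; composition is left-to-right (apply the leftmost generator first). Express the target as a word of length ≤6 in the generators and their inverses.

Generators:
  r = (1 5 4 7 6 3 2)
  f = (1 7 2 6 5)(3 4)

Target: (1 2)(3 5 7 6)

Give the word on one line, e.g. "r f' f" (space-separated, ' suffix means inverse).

  after r: (1 5 4 7 6 3 2)
  after f: (2 7 5 3 6 4)
  after r: (1 5 2 6 7 4)
  after f: (2 5 6)(3 4 7)
  after r': (1 2)(3 5 7 6)

r f r f r'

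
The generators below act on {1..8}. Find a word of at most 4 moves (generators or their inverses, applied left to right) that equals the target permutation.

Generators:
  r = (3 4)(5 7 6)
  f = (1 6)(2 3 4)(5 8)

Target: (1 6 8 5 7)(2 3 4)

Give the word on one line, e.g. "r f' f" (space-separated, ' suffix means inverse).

  after r': (3 4)(5 6 7)
  after r': (5 7 6)
  after f: (1 6 8 5 7)(2 3 4)

r' r' f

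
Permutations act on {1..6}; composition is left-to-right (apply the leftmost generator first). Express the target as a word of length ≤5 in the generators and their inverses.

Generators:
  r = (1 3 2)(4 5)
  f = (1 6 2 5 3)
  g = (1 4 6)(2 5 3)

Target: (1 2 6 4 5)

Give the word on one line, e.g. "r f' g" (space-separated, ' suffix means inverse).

  after f: (1 6 2 5 3)
  after r': (1 6 3 2 4 5)
  after g': (1 4 2)(5 6)
  after r': (1 5 6 4 3)
  after f': (1 2 6 4 5)

f r' g' r' f'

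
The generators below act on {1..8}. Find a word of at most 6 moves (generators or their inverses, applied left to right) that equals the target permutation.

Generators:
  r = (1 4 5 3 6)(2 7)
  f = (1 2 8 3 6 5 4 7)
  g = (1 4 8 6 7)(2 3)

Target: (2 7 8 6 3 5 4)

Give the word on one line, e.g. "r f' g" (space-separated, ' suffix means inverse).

r f' r' g'

  after r: (1 4 5 3 6)(2 7)
  after f': (1 5 8 2 4 6 7)
  after r': (1 4 3 5 8 7 6 2)
  after g': (2 7 8 6 3 5 4)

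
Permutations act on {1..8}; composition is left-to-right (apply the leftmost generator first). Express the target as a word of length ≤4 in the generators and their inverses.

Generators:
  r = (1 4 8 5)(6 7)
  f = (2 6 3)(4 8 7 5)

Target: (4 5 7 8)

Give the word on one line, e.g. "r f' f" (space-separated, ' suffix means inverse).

  after f: (2 6 3)(4 8 7 5)
  after f: (2 3 6)(4 7)(5 8)
  after f: (4 5 7 8)

f f f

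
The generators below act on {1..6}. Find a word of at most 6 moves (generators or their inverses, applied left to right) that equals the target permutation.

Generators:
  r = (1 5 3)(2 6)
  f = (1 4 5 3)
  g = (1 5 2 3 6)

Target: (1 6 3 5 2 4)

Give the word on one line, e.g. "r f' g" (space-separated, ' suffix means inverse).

r g f r'

  after r: (1 5 3)(2 6)
  after g: (1 2)(3 5 6)
  after f: (1 2 4 5 6)
  after r': (1 6 3 5 2 4)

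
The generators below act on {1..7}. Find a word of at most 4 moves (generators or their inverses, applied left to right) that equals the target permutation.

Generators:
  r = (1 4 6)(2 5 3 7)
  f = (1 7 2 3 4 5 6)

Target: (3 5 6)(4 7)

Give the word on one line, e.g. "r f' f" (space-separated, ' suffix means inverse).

  after f': (1 6 5 4 3 2 7)
  after r: (3 5 6)(4 7)

f' r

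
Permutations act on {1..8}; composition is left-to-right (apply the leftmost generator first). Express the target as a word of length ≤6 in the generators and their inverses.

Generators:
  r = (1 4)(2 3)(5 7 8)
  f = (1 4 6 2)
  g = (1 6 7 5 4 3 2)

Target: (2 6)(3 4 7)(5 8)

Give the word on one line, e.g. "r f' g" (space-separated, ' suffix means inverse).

  after g': (1 2 3 4 5 7 6)
  after f: (2 3 6 4 5 7)
  after r: (1 4 7 3 6)(5 8)
  after f': (2 6)(3 4 7)(5 8)

g' f r f'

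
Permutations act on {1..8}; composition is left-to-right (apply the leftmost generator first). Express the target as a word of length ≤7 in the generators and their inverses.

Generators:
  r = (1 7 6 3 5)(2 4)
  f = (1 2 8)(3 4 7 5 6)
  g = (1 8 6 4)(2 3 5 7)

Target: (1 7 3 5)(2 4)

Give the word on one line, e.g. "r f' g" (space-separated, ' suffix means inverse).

  after g: (1 8 6 4)(2 3 5 7)
  after r': (1 8 7 4 5)(2 6)
  after f': (1 2 5 8 4 7 3 6)
  after r': (1 4)(2 3 7 6 5 8)
  after f: (1 7 3 5)(2 4)

g r' f' r' f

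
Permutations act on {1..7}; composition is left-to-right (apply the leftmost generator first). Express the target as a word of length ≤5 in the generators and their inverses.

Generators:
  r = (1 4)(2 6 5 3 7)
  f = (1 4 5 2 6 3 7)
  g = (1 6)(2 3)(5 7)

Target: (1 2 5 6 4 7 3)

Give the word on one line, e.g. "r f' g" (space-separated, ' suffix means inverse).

g f g

  after g: (1 6)(2 3)(5 7)
  after f: (1 3 6 4 5)(2 7)
  after g: (1 2 5 6 4 7 3)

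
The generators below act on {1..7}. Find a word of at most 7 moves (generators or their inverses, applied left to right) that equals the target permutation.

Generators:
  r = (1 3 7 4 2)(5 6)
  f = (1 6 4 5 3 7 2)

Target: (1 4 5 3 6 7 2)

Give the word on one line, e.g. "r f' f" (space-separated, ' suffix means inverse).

  after f: (1 6 4 5 3 7 2)
  after f: (1 4 3 2 6 5 7)
  after r': (1 7 2 5 3 4)
  after f: (1 2 3 5 7)(4 6)
  after r': (1 4 5 3 6 7 2)

f f r' f r'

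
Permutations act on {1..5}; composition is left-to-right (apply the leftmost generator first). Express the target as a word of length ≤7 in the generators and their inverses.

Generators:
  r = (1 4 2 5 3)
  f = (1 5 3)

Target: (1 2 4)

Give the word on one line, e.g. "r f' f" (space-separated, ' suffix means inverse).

  after f: (1 5 3)
  after r: (1 3 4 2 5)
  after r: (2 3)(4 5)
  after r: (1 4 3 5 2)
  after r: (1 2 4)

f r r r r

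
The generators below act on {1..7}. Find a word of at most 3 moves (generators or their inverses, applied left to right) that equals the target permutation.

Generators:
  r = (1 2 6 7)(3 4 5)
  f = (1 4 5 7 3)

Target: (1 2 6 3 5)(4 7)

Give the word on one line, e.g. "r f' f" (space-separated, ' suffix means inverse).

  after r: (1 2 6 7)(3 4 5)
  after f: (1 2 6 3 5)(4 7)

r f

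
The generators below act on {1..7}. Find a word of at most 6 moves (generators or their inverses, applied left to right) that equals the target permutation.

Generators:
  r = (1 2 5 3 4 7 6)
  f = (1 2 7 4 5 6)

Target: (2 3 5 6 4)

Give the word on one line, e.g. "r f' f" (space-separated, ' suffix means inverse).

  after r: (1 2 5 3 4 7 6)
  after r: (1 5 4 6 2 3 7)
  after f: (1 6 7 2 3 4)
  after f: (2 3 5 6 4)

r r f f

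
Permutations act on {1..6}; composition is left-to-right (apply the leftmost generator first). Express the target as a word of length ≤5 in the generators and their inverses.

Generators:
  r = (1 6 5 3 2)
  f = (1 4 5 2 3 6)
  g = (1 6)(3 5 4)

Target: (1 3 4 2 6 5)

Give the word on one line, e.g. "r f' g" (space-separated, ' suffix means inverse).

g' r' r' r'

  after g': (1 6)(3 4 5)
  after r': (2 3 4 6)
  after r': (1 2 5 6 3 4)
  after r': (1 3 4 2 6 5)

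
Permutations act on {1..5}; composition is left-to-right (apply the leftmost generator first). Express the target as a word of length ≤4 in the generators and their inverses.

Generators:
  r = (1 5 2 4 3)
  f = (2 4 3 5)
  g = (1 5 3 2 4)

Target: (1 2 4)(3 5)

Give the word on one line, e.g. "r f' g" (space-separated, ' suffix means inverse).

  after g: (1 5 3 2 4)
  after g: (1 3 4 5 2)
  after r': (1 4)(2 3)
  after f': (1 2 4)(3 5)

g g r' f'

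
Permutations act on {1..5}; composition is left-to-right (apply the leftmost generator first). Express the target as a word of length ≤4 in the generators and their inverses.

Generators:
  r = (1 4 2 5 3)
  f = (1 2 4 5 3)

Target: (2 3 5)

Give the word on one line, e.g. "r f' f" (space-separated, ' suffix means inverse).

r' f' r r

  after r': (1 3 5 2 4)
  after f': (1 5)(3 4)
  after r: (1 3 2 5 4)
  after r: (2 3 5)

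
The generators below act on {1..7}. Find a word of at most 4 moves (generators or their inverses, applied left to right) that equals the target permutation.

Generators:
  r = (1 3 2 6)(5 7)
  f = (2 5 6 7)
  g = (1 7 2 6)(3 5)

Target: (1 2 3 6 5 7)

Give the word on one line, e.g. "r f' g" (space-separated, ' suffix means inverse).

g r' r' f

  after g: (1 7 2 6)(3 5)
  after r': (1 5)(3 7)
  after r': (1 7)(2 3 5 6)
  after f: (1 2 3 6 5 7)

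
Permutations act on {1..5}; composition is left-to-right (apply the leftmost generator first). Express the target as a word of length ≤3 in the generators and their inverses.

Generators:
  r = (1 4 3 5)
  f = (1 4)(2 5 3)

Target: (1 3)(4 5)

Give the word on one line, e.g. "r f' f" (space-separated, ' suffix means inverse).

r r

  after r: (1 4 3 5)
  after r: (1 3)(4 5)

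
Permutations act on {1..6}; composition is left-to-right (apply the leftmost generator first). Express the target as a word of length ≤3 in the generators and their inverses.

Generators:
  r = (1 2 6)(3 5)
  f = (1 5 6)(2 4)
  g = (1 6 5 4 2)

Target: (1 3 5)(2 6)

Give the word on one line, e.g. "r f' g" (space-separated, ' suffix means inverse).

f' f' r

  after f': (1 6 5)(2 4)
  after f': (1 5 6)
  after r: (1 3 5)(2 6)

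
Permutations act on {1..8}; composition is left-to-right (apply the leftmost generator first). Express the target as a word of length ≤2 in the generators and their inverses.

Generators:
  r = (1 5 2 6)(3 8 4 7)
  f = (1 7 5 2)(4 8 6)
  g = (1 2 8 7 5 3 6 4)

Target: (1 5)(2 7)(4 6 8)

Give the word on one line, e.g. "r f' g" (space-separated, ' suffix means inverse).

  after f: (1 7 5 2)(4 8 6)
  after f: (1 5)(2 7)(4 6 8)

f f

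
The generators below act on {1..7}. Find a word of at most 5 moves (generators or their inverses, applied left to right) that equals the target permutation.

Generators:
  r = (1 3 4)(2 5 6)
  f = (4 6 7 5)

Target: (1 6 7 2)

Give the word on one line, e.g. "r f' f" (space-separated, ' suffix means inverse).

  after r': (1 4 3)(2 6 5)
  after f': (1 5 2 4 3)(6 7)
  after r': (1 2 3 4)(5 6 7)
  after r': (1 6 7 2)

r' f' r' r'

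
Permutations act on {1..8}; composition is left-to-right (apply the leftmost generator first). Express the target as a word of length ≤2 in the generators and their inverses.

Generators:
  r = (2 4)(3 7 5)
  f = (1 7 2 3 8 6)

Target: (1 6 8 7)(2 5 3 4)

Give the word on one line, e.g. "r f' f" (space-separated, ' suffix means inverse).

  after f': (1 6 8 3 2 7)
  after r: (1 6 8 7)(2 5 3 4)

f' r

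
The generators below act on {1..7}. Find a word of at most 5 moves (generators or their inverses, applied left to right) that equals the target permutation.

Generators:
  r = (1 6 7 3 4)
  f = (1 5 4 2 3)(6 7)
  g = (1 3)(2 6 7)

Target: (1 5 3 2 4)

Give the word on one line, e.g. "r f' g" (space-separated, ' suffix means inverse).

f g r' g' g'

  after f: (1 5 4 2 3)(6 7)
  after g: (1 5 4 6 2)
  after r': (1 5 3 7 6 2 4)
  after g': (1 5)(2 4 3 6 7)
  after g': (1 5 3 2 4)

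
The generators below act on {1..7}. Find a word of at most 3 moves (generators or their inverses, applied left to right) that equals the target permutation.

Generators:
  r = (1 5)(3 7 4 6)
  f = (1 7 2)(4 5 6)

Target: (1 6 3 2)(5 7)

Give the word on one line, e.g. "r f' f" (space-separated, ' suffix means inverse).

r f

  after r: (1 5)(3 7 4 6)
  after f: (1 6 3 2)(5 7)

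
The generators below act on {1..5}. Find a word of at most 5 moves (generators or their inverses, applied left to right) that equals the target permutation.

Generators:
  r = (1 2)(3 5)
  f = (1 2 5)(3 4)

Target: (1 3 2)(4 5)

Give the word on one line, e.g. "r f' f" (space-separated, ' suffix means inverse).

  after r: (1 2)(3 5)
  after f: (1 5 4 3)
  after r: (1 3 2)(4 5)

r f r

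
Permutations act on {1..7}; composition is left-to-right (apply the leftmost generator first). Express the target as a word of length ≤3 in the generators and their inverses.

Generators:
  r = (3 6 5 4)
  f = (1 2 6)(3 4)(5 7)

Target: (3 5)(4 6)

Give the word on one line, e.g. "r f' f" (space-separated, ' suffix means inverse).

r r

  after r: (3 6 5 4)
  after r: (3 5)(4 6)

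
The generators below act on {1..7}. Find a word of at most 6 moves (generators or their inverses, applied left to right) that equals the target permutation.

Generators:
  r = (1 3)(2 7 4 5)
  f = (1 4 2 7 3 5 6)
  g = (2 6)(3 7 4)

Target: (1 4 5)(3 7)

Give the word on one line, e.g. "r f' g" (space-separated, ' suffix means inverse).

f' g f r

  after f': (1 6 5 3 7 2 4)
  after g: (1 2 3 4)(5 7 6)
  after f: (1 7)(2 5 3)
  after r: (1 4 5)(3 7)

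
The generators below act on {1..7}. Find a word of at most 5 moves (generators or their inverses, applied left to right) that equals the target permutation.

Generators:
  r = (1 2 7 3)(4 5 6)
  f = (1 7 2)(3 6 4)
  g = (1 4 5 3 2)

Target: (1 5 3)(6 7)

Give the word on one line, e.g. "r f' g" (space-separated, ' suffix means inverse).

f g' g' r g'

  after f: (1 7 2)(3 6 4)
  after g': (1 7 3 6)(4 5)
  after g': (1 7 5)(2 3 6)
  after r: (1 3 4 5 2)(6 7)
  after g': (1 5 3)(6 7)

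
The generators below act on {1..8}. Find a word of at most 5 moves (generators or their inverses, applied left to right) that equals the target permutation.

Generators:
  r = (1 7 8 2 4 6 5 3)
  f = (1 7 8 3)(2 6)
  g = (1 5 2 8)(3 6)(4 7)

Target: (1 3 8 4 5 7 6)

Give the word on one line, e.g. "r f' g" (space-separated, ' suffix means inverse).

  after r: (1 7 8 2 4 6 5 3)
  after r: (1 8 4 5)(2 6 3 7)
  after f: (1 3 8 4 5 7 6)

r r f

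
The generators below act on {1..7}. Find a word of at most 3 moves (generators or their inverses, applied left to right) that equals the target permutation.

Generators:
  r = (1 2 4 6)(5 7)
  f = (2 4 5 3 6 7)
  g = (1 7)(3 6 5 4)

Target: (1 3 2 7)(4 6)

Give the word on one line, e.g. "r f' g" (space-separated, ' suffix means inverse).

  after f: (2 4 5 3 6 7)
  after r': (1 6 5 3 4 7)
  after f': (1 3 2 7)(4 6)

f r' f'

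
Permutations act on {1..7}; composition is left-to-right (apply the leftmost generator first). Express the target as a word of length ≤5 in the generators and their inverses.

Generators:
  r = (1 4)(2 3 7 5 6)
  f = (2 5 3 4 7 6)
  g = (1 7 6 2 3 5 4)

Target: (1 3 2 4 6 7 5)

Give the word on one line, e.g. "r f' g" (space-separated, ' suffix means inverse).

  after g': (1 4 5 3 2 6 7)
  after r': (2 5)(3 6)(4 7)
  after r': (1 4 3 5 6 2 7)
  after g': (1 5 7 4 2)
  after g': (1 3 2 4 6 7 5)

g' r' r' g' g'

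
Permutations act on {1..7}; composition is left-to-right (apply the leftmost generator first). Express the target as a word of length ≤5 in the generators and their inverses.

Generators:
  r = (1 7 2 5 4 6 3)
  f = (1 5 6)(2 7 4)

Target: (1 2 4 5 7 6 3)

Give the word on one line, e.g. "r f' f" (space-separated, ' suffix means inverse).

  after r': (1 3 6 4 5 2 7)
  after r': (1 6 5 7 3 4 2)
  after f': (1 5 2 6)(3 7)
  after r': (1 2 4 5 7 6 3)

r' r' f' r'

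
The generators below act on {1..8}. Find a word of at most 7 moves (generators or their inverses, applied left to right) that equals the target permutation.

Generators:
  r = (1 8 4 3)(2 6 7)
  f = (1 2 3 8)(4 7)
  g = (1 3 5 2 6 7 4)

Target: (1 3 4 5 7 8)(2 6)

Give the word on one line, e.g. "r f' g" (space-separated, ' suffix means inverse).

  after r: (1 8 4 3)(2 6 7)
  after g: (1 8)(2 7 6 4 5)
  after r': (2 6 8 3 4 5 7)
  after f: (1 2 6)(3 7)(4 5)
  after f: (1 3 4 5 7 8)(2 6)

r g r' f f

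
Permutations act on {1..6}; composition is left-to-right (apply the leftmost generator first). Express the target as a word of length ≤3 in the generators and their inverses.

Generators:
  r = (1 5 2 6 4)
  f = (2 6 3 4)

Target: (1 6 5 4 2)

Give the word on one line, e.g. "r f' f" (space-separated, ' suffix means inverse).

r r r

  after r: (1 5 2 6 4)
  after r: (1 2 4 5 6)
  after r: (1 6 5 4 2)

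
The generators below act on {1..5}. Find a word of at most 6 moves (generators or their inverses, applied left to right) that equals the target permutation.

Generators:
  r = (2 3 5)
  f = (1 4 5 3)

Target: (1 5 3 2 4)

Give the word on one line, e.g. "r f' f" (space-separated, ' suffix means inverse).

r' r' f r' f

  after r': (2 5 3)
  after r': (2 3 5)
  after f: (1 4 5 2)
  after r': (1 4 3 2)
  after f: (1 5 3 2 4)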